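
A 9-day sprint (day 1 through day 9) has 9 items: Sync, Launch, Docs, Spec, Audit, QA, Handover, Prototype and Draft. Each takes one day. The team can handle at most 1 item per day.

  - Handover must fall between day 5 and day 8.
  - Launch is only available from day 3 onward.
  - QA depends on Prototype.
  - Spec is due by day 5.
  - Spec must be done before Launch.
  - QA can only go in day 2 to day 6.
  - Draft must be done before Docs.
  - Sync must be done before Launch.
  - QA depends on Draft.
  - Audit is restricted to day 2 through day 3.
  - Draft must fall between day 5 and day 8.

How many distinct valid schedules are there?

48

Splitting on Sync: it can be day 1 (16), day 2 (8), day 3 (8), day 4 (16). Listing each branch's schedules as (Launch, Docs, Spec, Audit, QA, Handover, Prototype, Draft) by day number:
Sync=day 1: (7,9,2,3,6,8,4,5) (7,9,3,2,6,8,4,5) (7,9,4,2,6,8,3,5) (7,9,4,3,6,8,2,5) (8,9,2,3,6,7,4,5) (8,9,3,2,6,7,4,5) (8,9,4,2,6,7,3,5) (8,9,4,3,6,7,2,5) (9,7,2,3,6,8,4,5) (9,7,3,2,6,8,4,5) (9,7,4,2,6,8,3,5) (9,7,4,3,6,8,2,5) (9,8,2,3,6,7,4,5) (9,8,3,2,6,7,4,5) (9,8,4,2,6,7,3,5) (9,8,4,3,6,7,2,5) — 16.
Sync=day 2: (7,9,1,3,6,8,4,5) (7,9,4,3,6,8,1,5) (8,9,1,3,6,7,4,5) (8,9,4,3,6,7,1,5) (9,7,1,3,6,8,4,5) (9,7,4,3,6,8,1,5) (9,8,1,3,6,7,4,5) (9,8,4,3,6,7,1,5) — 8.
Sync=day 3: (7,9,1,2,6,8,4,5) (7,9,4,2,6,8,1,5) (8,9,1,2,6,7,4,5) (8,9,4,2,6,7,1,5) (9,7,1,2,6,8,4,5) (9,7,4,2,6,8,1,5) (9,8,1,2,6,7,4,5) (9,8,4,2,6,7,1,5) — 8.
Sync=day 4: (7,9,1,2,6,8,3,5) (7,9,1,3,6,8,2,5) (7,9,2,3,6,8,1,5) (7,9,3,2,6,8,1,5) (8,9,1,2,6,7,3,5) (8,9,1,3,6,7,2,5) (8,9,2,3,6,7,1,5) (8,9,3,2,6,7,1,5) (9,7,1,2,6,8,3,5) (9,7,1,3,6,8,2,5) (9,7,2,3,6,8,1,5) (9,7,3,2,6,8,1,5) (9,8,1,2,6,7,3,5) (9,8,1,3,6,7,2,5) (9,8,2,3,6,7,1,5) (9,8,3,2,6,7,1,5) — 16.
Summing: 16 + 8 + 8 + 16 = 48.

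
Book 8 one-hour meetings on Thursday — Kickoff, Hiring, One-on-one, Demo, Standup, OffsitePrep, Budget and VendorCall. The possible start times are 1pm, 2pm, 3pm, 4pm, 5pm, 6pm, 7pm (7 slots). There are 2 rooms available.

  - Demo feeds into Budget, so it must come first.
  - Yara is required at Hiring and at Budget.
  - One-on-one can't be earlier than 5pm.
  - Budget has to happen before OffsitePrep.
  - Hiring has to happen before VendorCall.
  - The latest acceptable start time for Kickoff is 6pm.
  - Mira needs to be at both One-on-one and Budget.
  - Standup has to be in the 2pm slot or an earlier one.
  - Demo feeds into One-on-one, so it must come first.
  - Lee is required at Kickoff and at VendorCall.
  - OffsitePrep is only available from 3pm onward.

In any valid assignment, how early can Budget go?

Precedence pushes Budget to at least 2pm; downstream work caps Budget at 6pm.
Budget at 2pm is achievable: OffsitePrep in 3pm, Standup in 1pm, One-on-one in 5pm, Demo in 1pm, Hiring in 3pm, VendorCall in 4pm, Kickoff in 2pm, Budget in 2pm.

2pm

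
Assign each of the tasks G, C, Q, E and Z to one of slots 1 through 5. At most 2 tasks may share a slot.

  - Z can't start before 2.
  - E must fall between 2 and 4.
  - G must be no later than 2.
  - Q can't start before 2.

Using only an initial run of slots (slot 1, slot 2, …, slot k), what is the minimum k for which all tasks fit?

With at most 2 per slot and 5 tasks, at least 3 slots are needed.
Q can't be placed before 2, so the schedule must run through at least slot 2.
3 works (last occupied slot: 3): for example E=2; Z=3; Q=2; C=1; G=1.

3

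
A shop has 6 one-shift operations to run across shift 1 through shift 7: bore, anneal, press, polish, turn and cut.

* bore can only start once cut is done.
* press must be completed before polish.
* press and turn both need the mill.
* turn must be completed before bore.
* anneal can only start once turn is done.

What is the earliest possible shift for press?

shift 1

Downstream work caps press at shift 6.
press at shift 1 is achievable: anneal in shift 3, press in shift 1, turn in shift 2, cut in shift 1, bore in shift 3, polish in shift 2.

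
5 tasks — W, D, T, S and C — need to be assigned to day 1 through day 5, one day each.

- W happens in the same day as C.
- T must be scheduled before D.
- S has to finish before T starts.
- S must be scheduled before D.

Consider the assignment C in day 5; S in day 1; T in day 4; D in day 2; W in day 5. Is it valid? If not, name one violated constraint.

S must be scheduled before D — holds.
T must be scheduled before D — violated.
S has to finish before T starts — holds.
W happens in the same day as C — holds.

Invalid. T must be scheduled before D.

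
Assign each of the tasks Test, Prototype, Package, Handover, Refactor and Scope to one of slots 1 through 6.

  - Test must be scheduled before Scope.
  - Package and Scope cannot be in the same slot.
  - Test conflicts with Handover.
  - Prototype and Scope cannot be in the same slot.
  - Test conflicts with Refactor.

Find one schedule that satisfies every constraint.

Refactor in 2, Prototype in 1, Scope in 2, Package in 1, Handover in 2, Test in 1

Checking: Test(1) before Scope(2); Prototype(1) != Scope(2); Package(1) != Scope(2); Test(1) != Refactor(2); Test(1) != Handover(2).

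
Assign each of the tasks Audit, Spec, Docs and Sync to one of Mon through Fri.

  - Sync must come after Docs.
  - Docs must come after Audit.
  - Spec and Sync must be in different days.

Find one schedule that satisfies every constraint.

Audit in Mon, Docs in Tue, Sync in Wed, Spec in Mon

Checking: Docs(Tue) before Sync(Wed); Audit(Mon) before Docs(Tue); Spec(Mon) != Sync(Wed).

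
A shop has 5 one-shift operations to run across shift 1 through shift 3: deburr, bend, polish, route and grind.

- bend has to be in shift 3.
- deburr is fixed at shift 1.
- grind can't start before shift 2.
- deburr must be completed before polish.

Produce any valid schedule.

route in shift 1, grind in shift 2, deburr in shift 1, bend in shift 3, polish in shift 2

Checking: deburr(shift 1) before polish(shift 2); bend=shift 3 in [shift 3,shift 3]; deburr=shift 1 in [shift 1,shift 1]; grind=shift 2 in [shift 2,shift 3].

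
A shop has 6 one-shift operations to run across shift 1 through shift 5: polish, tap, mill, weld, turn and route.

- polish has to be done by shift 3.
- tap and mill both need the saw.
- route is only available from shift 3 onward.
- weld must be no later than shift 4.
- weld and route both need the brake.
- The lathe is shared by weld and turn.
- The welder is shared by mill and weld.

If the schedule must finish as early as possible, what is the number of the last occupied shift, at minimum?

shift 3

route can't be placed before shift 3, so the schedule must run through at least shift 3.
3 works (last occupied shift: shift 3): for example turn=shift 2; mill=shift 2; polish=shift 1; tap=shift 1; weld=shift 1; route=shift 3.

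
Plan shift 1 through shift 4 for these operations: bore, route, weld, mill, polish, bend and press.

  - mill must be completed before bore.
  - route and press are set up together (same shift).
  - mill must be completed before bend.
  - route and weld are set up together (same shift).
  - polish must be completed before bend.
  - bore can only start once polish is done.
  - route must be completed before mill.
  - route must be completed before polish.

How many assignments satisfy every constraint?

Splitting on bore: it can be shift 3 (2), shift 4 (6). Listing each branch's schedules as (route, weld, mill, polish, bend, press) by shift number:
bore=shift 3: (1,1,2,2,3,1) (1,1,2,2,4,1) — 2.
bore=shift 4: (1,1,2,2,3,1) (1,1,2,2,4,1) (1,1,2,3,4,1) (1,1,3,2,4,1) (1,1,3,3,4,1) (2,2,3,3,4,2) — 6.
Summing: 2 + 6 = 8.

8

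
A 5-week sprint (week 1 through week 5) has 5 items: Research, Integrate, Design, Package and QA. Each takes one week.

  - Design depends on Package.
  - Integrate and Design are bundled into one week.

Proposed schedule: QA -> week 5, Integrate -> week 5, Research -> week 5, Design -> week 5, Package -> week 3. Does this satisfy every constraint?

Yes

Design depends on Package — holds.
Integrate and Design are bundled into one week — holds.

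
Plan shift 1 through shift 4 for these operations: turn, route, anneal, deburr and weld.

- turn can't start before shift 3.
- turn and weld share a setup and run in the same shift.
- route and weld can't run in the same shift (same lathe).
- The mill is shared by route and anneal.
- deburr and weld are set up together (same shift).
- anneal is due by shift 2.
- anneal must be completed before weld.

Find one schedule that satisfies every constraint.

deburr in shift 3; anneal in shift 1; weld in shift 3; turn in shift 3; route in shift 2

Checking: anneal(shift 1) before weld(shift 3); route(shift 2) != weld(shift 3); route(shift 2) != anneal(shift 1); turn = weld = shift 3; deburr = weld = shift 3; anneal=shift 1 in [shift 1,shift 2]; turn=shift 3 in [shift 3,shift 4].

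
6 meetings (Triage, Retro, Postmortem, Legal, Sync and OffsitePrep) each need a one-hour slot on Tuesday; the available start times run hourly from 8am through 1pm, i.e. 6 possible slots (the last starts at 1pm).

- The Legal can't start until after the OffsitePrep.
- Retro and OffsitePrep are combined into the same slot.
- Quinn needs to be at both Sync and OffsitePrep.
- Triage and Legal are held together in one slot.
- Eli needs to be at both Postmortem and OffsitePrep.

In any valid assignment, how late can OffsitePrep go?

Downstream work caps OffsitePrep at 12pm.
OffsitePrep at 12pm is achievable: Retro=12pm, Sync=8am, Triage=1pm, OffsitePrep=12pm, Postmortem=8am, Legal=1pm.

12pm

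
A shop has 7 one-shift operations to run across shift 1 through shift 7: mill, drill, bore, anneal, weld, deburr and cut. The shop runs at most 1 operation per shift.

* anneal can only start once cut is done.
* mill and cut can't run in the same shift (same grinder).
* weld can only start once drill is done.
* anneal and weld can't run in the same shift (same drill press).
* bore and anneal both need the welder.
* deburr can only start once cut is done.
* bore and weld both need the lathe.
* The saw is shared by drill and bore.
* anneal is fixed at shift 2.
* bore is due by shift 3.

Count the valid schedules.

12

Splitting on mill: it can be shift 4 (3), shift 5 (3), shift 6 (3), shift 7 (3). Listing each branch's schedules as (drill, bore, anneal, weld, deburr, cut) by shift number:
mill=shift 4: (5,3,2,6,7,1) (5,3,2,7,6,1) (6,3,2,7,5,1) — 3.
mill=shift 5: (4,3,2,6,7,1) (4,3,2,7,6,1) (6,3,2,7,4,1) — 3.
mill=shift 6: (4,3,2,5,7,1) (4,3,2,7,5,1) (5,3,2,7,4,1) — 3.
mill=shift 7: (4,3,2,5,6,1) (4,3,2,6,5,1) (5,3,2,6,4,1) — 3.
Summing: 3 + 3 + 3 + 3 = 12.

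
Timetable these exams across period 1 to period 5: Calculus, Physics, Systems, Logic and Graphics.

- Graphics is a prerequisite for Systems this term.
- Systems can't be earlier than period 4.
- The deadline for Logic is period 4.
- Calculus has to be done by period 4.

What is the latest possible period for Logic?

period 4

Logic's own window allows nothing later than period 4.
Logic at period 4 is achievable: Graphics -> period 1; Logic -> period 4; Calculus -> period 1; Systems -> period 4; Physics -> period 1.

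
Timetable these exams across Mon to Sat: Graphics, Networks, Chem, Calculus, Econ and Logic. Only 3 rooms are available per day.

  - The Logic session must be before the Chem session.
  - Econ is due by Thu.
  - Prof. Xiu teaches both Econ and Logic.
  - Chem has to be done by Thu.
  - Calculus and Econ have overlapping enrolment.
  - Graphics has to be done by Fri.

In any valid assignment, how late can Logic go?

Wed

Downstream work caps Logic at Wed.
Logic at Wed is achievable: Calculus in Tue, Networks in Mon, Logic in Wed, Econ in Mon, Chem in Thu, Graphics in Mon.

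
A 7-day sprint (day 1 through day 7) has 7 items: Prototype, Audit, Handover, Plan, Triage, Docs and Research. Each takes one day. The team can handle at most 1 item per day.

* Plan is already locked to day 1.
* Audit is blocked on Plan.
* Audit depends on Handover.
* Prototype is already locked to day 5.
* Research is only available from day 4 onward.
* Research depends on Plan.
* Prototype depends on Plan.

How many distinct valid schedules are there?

Splitting on Audit: it can be day 3 (6), day 4 (8), day 6 (10), day 7 (12). Listing each branch's schedules as (Prototype, Handover, Plan, Triage, Docs, Research) by day number:
Audit=day 3: (5,2,1,4,6,7) (5,2,1,4,7,6) (5,2,1,6,4,7) (5,2,1,6,7,4) (5,2,1,7,4,6) (5,2,1,7,6,4) — 6.
Audit=day 4: (5,2,1,3,6,7) (5,2,1,3,7,6) (5,2,1,6,3,7) (5,2,1,7,3,6) (5,3,1,2,6,7) (5,3,1,2,7,6) (5,3,1,6,2,7) (5,3,1,7,2,6) — 8.
Audit=day 6: (5,2,1,3,4,7) (5,2,1,3,7,4) (5,2,1,4,3,7) (5,2,1,7,3,4) (5,3,1,2,4,7) (5,3,1,2,7,4) (5,3,1,4,2,7) (5,3,1,7,2,4) (5,4,1,2,3,7) (5,4,1,3,2,7) — 10.
Audit=day 7: (5,2,1,3,4,6) (5,2,1,3,6,4) (5,2,1,4,3,6) (5,2,1,6,3,4) (5,3,1,2,4,6) (5,3,1,2,6,4) (5,3,1,4,2,6) (5,3,1,6,2,4) (5,4,1,2,3,6) (5,4,1,3,2,6) (5,6,1,2,3,4) (5,6,1,3,2,4) — 12.
Summing: 6 + 8 + 10 + 12 = 36.

36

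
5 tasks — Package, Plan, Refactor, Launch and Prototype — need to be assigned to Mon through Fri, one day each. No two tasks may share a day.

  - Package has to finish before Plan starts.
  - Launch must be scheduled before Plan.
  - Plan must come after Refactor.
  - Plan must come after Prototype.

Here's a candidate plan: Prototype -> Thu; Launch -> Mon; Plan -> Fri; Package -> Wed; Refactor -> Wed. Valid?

No. No two tasks may share a day is not satisfied.

Plan must come after Refactor — holds.
No two tasks may share a day — violated.
Launch must be scheduled before Plan — holds.
Plan must come after Prototype — holds.
Package has to finish before Plan starts — holds.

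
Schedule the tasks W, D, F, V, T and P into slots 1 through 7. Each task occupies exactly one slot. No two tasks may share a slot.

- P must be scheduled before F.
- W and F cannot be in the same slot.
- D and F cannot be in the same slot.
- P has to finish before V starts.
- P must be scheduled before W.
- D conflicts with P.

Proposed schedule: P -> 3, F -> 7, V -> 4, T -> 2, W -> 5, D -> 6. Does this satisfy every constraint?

D conflicts with P — holds.
No two tasks may share a slot — holds.
P has to finish before V starts — holds.
P must be scheduled before W — holds.
P must be scheduled before F — holds.
W and F cannot be in the same slot — holds.
D and F cannot be in the same slot — holds.

Yes, all constraints hold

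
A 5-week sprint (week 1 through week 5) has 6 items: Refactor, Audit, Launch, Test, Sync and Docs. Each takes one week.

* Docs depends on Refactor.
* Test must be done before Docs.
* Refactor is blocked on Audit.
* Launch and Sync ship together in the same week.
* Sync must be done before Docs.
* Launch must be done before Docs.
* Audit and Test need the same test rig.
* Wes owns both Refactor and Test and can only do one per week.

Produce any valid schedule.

Docs -> week 4, Sync -> week 1, Refactor -> week 2, Test -> week 3, Launch -> week 1, Audit -> week 1

Checking: Test(week 3) before Docs(week 4); Sync(week 1) before Docs(week 4); Audit(week 1) before Refactor(week 2); Refactor(week 2) before Docs(week 4); Launch(week 1) before Docs(week 4); Audit(week 1) != Test(week 3); Refactor(week 2) != Test(week 3); Launch = Sync = week 1.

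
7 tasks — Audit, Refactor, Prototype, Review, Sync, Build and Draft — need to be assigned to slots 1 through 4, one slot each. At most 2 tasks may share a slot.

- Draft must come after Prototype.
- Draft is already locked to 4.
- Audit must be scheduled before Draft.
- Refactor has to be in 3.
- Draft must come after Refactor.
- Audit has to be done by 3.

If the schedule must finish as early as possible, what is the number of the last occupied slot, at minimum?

slot 4

The precedence chain requires at least 2 distinct slots.
With at most 2 per slot and 7 tasks, at least 4 slots are needed.
Draft can't be placed before 4, so the schedule must run through at least slot 4.
4 works (last occupied slot: 4): for example Build in 3, Audit in 1, Prototype in 1, Sync in 2, Draft in 4, Refactor in 3, Review in 2.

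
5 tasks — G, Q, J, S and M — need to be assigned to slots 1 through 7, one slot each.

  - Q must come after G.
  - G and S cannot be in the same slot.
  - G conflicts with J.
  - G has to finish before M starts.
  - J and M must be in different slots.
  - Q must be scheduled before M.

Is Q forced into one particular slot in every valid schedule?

No

Q can be 2 (e.g. M=3, S=2, Q=2, G=1, J=2) or 3 (e.g. G -> 1, M -> 4, J -> 2, Q -> 3, S -> 2).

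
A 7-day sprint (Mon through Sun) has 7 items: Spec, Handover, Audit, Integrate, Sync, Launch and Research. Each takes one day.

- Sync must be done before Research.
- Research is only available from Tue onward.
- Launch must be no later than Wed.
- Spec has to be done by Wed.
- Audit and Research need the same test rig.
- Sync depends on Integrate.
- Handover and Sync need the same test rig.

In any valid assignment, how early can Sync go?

Precedence pushes Sync to at least Tue; downstream work caps Sync at Sat.
Sync at Tue is achievable: Audit -> Mon; Research -> Wed; Launch -> Mon; Sync -> Tue; Spec -> Mon; Integrate -> Mon; Handover -> Mon.

Tue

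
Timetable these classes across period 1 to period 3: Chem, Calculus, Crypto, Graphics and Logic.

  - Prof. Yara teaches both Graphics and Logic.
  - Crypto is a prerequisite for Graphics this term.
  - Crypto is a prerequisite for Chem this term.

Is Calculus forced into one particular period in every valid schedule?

No

Calculus can be period 1 (e.g. Logic=period 1; Calculus=period 1; Crypto=period 1; Chem=period 2; Graphics=period 2) or period 2 (e.g. Chem -> period 2, Calculus -> period 2, Logic -> period 1, Crypto -> period 1, Graphics -> period 2).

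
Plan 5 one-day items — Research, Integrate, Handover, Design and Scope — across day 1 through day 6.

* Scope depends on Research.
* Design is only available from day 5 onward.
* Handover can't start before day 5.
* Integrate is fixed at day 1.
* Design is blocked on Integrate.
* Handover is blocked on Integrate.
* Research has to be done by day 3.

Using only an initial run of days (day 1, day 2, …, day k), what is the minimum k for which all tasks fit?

5 days

The precedence chain requires at least 2 distinct days.
Handover can't be placed before day 5, so the schedule must run through at least day 5.
5 works (last occupied day: day 5): for example Scope -> day 2, Integrate -> day 1, Design -> day 5, Handover -> day 5, Research -> day 1.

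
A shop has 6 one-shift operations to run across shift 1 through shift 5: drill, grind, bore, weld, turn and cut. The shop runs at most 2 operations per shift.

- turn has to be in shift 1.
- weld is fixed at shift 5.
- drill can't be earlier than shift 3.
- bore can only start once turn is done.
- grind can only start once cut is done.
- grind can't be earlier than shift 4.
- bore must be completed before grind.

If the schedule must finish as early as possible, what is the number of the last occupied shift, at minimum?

shift 5

The precedence chain requires at least 3 distinct shifts.
With at most 2 per shift and 6 operations, at least 3 shifts are needed.
weld can't be placed before shift 5, so the schedule must run through at least shift 5.
5 works (last occupied shift: shift 5): for example drill=shift 3, grind=shift 4, turn=shift 1, bore=shift 2, weld=shift 5, cut=shift 1.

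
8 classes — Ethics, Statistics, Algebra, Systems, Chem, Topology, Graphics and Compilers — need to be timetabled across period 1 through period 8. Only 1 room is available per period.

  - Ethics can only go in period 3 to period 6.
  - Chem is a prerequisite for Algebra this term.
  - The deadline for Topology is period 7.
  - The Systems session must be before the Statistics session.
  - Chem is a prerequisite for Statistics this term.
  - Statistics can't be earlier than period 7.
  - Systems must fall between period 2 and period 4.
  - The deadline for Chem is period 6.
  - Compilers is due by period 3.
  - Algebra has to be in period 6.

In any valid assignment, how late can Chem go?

Chem's own window allows nothing later than period 6; downstream work caps Chem at period 5.
Chem at period 5 is achievable: Topology=period 4, Algebra=period 6, Ethics=period 3, Chem=period 5, Compilers=period 1, Graphics=period 8, Systems=period 2, Statistics=period 7.

period 5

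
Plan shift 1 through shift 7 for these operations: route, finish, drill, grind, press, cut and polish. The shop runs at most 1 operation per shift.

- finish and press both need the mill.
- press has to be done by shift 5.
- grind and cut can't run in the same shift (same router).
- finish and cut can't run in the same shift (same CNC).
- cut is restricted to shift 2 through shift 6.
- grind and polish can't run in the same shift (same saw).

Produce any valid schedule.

grind in shift 6; route in shift 3; drill in shift 5; press in shift 1; polish in shift 7; cut in shift 2; finish in shift 4

Checking: finish(shift 4) != cut(shift 2); finish(shift 4) != press(shift 1); grind(shift 6) != cut(shift 2); grind(shift 6) != polish(shift 7); press=shift 1 in [shift 1,shift 5]; cut=shift 2 in [shift 2,shift 6]; max 1 per shift (cap 1).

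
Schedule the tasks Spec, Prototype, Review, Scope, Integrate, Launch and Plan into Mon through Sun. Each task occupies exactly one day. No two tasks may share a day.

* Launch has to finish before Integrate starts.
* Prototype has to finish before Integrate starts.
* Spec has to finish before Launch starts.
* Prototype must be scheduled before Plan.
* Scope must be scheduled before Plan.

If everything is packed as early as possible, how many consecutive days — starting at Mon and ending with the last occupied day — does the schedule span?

7

The precedence chain requires at least 3 distinct days.
With at most 1 per day and 7 tasks, at least 7 days are needed.
7 works (last occupied day: Sun): for example Scope=Fri, Launch=Wed, Integrate=Thu, Spec=Tue, Review=Sun, Plan=Sat, Prototype=Mon.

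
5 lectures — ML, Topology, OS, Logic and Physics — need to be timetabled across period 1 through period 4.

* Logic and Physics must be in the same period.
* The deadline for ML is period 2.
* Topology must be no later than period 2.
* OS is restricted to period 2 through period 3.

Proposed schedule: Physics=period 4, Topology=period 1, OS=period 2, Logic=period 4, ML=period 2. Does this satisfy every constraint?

Topology must be no later than period 2 — holds.
The deadline for ML is period 2 — holds.
OS is restricted to period 2 through period 3 — holds.
Logic and Physics must be in the same period — holds.

Yes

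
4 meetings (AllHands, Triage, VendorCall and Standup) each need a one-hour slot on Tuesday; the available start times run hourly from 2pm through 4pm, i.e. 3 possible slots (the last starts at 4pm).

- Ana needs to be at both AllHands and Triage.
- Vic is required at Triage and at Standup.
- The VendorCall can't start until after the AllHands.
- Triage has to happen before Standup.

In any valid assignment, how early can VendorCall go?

Precedence pushes VendorCall to at least 3pm.
VendorCall at 3pm is achievable: Triage -> 3pm; VendorCall -> 3pm; Standup -> 4pm; AllHands -> 2pm.

3pm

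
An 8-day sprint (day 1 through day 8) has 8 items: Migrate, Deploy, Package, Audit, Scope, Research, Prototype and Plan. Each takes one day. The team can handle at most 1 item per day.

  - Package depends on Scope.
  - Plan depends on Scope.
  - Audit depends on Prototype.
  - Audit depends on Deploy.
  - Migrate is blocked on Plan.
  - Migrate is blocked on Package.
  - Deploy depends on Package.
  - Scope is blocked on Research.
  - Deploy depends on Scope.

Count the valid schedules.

58

Splitting on Migrate: it can be day 5 (4), day 6 (13), day 7 (18), day 8 (23). Listing each branch's schedules as (Deploy, Package, Audit, Scope, Research, Prototype, Plan) by day number:
Migrate=day 5: (6,3,8,2,1,7,4) (6,4,8,2,1,7,3) (7,3,8,2,1,6,4) (7,4,8,2,1,6,3) — 4.
Migrate=day 6: (4,3,8,2,1,7,5) (5,3,8,2,1,7,4) (5,4,8,2,1,7,3) (7,3,8,2,1,4,5) (7,3,8,2,1,5,4) (7,4,8,2,1,3,5) (7,4,8,2,1,5,3) (7,4,8,3,1,2,5) (7,4,8,3,2,1,5) (7,5,8,2,1,3,4) (7,5,8,2,1,4,3) (7,5,8,3,1,2,4) (7,5,8,3,2,1,4) — 13.
Migrate=day 7: (4,3,8,2,1,5,6) (4,3,8,2,1,6,5) (5,3,8,2,1,4,6) (5,3,8,2,1,6,4) (5,4,8,2,1,3,6) (5,4,8,2,1,6,3) (5,4,8,3,1,2,6) (5,4,8,3,2,1,6) (6,3,8,2,1,4,5) (6,3,8,2,1,5,4) (6,4,8,2,1,3,5) (6,4,8,2,1,5,3) (6,4,8,3,1,2,5) (6,4,8,3,2,1,5) (6,5,8,2,1,3,4) (6,5,8,2,1,4,3) (6,5,8,3,1,2,4) (6,5,8,3,2,1,4) — 18.
Migrate=day 8: (4,3,6,2,1,5,7) (4,3,7,2,1,5,6) (4,3,7,2,1,6,5) (5,3,6,2,1,4,7) (5,3,7,2,1,4,6) (5,3,7,2,1,6,4) (5,4,6,2,1,3,7) (5,4,6,3,1,2,7) (5,4,6,3,2,1,7) (5,4,7,2,1,3,6) (5,4,7,2,1,6,3) (5,4,7,3,1,2,6) (5,4,7,3,2,1,6) (6,3,7,2,1,4,5) (6,3,7,2,1,5,4) (6,4,7,2,1,3,5) (6,4,7,2,1,5,3) (6,4,7,3,1,2,5) (6,4,7,3,2,1,5) (6,5,7,2,1,3,4) (6,5,7,2,1,4,3) (6,5,7,3,1,2,4) (6,5,7,3,2,1,4) — 23.
Summing: 4 + 13 + 18 + 23 = 58.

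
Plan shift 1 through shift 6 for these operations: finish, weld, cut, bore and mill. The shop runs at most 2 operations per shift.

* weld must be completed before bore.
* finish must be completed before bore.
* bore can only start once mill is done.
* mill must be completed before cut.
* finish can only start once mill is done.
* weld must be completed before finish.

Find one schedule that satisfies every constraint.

bore -> shift 3, weld -> shift 1, cut -> shift 2, mill -> shift 1, finish -> shift 2

Checking: mill(shift 1) before cut(shift 2); finish(shift 2) before bore(shift 3); mill(shift 1) before finish(shift 2); mill(shift 1) before bore(shift 3); weld(shift 1) before bore(shift 3); weld(shift 1) before finish(shift 2); max 2 per shift (cap 2).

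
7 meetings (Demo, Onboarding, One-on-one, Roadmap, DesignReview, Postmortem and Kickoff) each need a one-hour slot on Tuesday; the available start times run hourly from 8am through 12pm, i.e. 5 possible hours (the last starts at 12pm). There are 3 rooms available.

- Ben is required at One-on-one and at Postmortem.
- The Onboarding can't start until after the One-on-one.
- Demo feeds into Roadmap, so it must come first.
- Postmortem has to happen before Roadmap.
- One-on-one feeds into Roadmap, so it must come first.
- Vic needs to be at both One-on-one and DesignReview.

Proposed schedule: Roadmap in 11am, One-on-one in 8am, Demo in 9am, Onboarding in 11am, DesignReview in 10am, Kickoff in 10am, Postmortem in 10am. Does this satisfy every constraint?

Valid

Vic needs to be at both One-on-one and DesignReview — holds.
One-on-one feeds into Roadmap, so it must come first — holds.
The Onboarding can't start until after the One-on-one — holds.
There are 3 rooms available — holds.
Demo feeds into Roadmap, so it must come first — holds.
Postmortem has to happen before Roadmap — holds.
Ben is required at One-on-one and at Postmortem — holds.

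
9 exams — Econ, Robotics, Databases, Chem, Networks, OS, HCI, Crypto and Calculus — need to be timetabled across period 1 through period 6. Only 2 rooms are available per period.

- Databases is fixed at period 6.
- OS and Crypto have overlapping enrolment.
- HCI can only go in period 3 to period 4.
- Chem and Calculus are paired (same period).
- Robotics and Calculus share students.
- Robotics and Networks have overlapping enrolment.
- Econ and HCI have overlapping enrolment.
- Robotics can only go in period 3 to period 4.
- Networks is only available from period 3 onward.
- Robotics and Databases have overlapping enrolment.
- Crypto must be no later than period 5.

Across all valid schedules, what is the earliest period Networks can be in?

Networks is available from period 3.
Networks at period 3 is achievable: Databases=period 6; Networks=period 3; Econ=period 1; OS=period 4; HCI=period 3; Crypto=period 1; Chem=period 2; Calculus=period 2; Robotics=period 4.

period 3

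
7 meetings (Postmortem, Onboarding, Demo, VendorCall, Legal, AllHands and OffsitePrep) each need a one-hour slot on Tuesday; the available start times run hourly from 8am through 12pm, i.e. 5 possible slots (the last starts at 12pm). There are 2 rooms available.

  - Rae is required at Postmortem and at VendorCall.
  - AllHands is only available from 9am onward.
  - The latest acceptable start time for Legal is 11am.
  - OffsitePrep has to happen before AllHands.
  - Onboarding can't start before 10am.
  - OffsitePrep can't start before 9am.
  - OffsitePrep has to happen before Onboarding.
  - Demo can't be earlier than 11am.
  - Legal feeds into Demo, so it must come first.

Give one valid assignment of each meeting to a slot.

VendorCall=9am; Onboarding=10am; AllHands=10am; Postmortem=8am; OffsitePrep=9am; Demo=11am; Legal=8am

Checking: Legal(8am) before Demo(11am); OffsitePrep(9am) before Onboarding(10am); OffsitePrep(9am) before AllHands(10am); Postmortem(8am) != VendorCall(9am); Onboarding=10am in [10am,12pm]; OffsitePrep=9am in [9am,12pm]; AllHands=10am in [9am,12pm]; Demo=11am in [11am,12pm]; Legal=8am in [8am,11am]; max 2 per slot (cap 2).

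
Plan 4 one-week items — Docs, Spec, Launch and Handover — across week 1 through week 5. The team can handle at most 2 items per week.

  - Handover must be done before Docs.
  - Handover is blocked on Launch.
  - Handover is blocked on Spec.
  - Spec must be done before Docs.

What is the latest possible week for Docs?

week 5

Precedence pushes Docs to at least week 3.
Docs at week 5 is achievable: Launch=week 1, Spec=week 1, Handover=week 2, Docs=week 5.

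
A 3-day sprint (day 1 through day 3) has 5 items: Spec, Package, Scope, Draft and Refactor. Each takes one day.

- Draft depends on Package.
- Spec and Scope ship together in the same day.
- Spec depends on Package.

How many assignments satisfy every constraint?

15

Splitting on Spec: it can be day 2 (6), day 3 (9). Listing each branch's schedules as (Package, Scope, Draft, Refactor) by day number:
Spec=day 2: (1,2,2,1) (1,2,2,2) (1,2,2,3) (1,2,3,1) (1,2,3,2) (1,2,3,3) — 6.
Spec=day 3: (1,3,2,1) (1,3,2,2) (1,3,2,3) (1,3,3,1) (1,3,3,2) (1,3,3,3) (2,3,3,1) (2,3,3,2) (2,3,3,3) — 9.
Summing: 6 + 9 = 15.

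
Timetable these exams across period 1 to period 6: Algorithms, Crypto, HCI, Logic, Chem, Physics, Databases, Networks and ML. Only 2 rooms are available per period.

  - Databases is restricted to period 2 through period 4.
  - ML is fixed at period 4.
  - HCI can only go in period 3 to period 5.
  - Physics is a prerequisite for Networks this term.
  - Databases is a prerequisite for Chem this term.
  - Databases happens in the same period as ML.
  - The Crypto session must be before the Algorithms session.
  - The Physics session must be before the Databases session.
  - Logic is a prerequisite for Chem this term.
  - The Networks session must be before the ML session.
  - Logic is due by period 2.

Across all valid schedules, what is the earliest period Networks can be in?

Precedence pushes Networks to at least period 2; downstream work caps Networks at period 3.
Networks at period 2 is achievable: Networks -> period 2; Databases -> period 4; Chem -> period 5; Physics -> period 1; Algorithms -> period 3; HCI -> period 3; Crypto -> period 2; Logic -> period 1; ML -> period 4.

period 2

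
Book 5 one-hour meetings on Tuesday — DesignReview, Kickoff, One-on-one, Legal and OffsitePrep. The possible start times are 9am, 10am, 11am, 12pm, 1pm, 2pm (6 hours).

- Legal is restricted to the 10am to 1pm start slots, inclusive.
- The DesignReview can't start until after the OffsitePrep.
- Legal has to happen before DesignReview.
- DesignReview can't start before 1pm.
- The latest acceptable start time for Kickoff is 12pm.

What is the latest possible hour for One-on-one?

2pm

One-on-one at 2pm is achievable: One-on-one=2pm, OffsitePrep=9am, DesignReview=1pm, Kickoff=9am, Legal=10am.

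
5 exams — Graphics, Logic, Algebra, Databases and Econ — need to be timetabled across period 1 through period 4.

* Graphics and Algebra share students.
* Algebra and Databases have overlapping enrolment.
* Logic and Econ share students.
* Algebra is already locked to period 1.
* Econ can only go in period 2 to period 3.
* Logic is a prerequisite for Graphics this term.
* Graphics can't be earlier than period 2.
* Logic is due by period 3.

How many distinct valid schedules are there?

Splitting on Graphics: it can be period 2 (6), period 3 (9), period 4 (12). Listing each branch's schedules as (Logic, Algebra, Databases, Econ) by period number:
Graphics=period 2: (1,1,2,2) (1,1,2,3) (1,1,3,2) (1,1,3,3) (1,1,4,2) (1,1,4,3) — 6.
Graphics=period 3: (1,1,2,2) (1,1,2,3) (1,1,3,2) (1,1,3,3) (1,1,4,2) (1,1,4,3) (2,1,2,3) (2,1,3,3) (2,1,4,3) — 9.
Graphics=period 4: (1,1,2,2) (1,1,2,3) (1,1,3,2) (1,1,3,3) (1,1,4,2) (1,1,4,3) (2,1,2,3) (2,1,3,3) (2,1,4,3) (3,1,2,2) (3,1,3,2) (3,1,4,2) — 12.
Summing: 6 + 9 + 12 = 27.

27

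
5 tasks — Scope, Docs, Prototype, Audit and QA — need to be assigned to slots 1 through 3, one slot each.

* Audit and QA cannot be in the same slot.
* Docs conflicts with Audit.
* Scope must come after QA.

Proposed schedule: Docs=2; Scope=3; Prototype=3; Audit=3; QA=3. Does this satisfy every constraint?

No — it violates: Audit and QA cannot be in the same slot

Scope must come after QA — violated.
Audit and QA cannot be in the same slot — violated.
Docs conflicts with Audit — holds.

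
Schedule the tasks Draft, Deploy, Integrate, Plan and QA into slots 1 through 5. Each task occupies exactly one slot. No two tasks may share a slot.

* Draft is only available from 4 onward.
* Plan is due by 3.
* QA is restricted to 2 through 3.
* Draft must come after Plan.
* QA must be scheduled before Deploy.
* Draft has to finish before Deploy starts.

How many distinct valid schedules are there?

Enumerating: Integrate -> 3, Plan -> 1, Deploy -> 5, QA -> 2, Draft -> 4 | Integrate=1; QA=2; Draft=4; Plan=3; Deploy=5 | Draft in 4, Integrate in 2, Deploy in 5, QA in 3, Plan in 1 | QA=3; Deploy=5; Integrate=1; Draft=4; Plan=2.

4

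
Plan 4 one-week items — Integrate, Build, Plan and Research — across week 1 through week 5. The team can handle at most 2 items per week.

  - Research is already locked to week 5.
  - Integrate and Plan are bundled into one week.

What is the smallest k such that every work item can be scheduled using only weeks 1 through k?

With at most 2 per week and 4 work items, at least 2 weeks are needed.
Research can't be placed before week 5, so the schedule must run through at least week 5.
5 works (last occupied week: week 5): for example Research -> week 5; Plan -> week 1; Integrate -> week 1; Build -> week 2.

5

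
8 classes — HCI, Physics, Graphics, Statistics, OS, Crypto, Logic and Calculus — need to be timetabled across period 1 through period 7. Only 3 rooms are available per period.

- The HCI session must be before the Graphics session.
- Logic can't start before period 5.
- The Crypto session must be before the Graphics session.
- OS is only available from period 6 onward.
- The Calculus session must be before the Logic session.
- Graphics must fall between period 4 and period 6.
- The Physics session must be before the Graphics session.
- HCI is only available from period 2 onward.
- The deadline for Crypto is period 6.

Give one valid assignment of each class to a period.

Calculus=period 1; Logic=period 5; Statistics=period 2; HCI=period 2; Physics=period 1; OS=period 6; Crypto=period 1; Graphics=period 4

Checking: Physics(period 1) before Graphics(period 4); HCI(period 2) before Graphics(period 4); Calculus(period 1) before Logic(period 5); Crypto(period 1) before Graphics(period 4); HCI=period 2 in [period 2,period 7]; OS=period 6 in [period 6,period 7]; Crypto=period 1 in [period 1,period 6]; Graphics=period 4 in [period 4,period 6]; Logic=period 5 in [period 5,period 7]; max 3 per period (cap 3).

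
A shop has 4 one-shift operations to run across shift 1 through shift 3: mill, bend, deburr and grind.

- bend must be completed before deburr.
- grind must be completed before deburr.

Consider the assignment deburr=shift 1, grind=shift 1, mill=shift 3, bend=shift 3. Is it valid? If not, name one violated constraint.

Invalid. bend must be completed before deburr.

bend must be completed before deburr — violated.
grind must be completed before deburr — violated.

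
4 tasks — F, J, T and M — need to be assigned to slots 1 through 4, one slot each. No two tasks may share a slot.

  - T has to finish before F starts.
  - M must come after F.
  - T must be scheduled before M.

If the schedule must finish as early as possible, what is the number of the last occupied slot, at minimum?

The precedence chain requires at least 3 distinct slots.
With at most 1 per slot and 4 tasks, at least 4 slots are needed.
4 works (last occupied slot: 4): for example J -> 4, F -> 2, T -> 1, M -> 3.

4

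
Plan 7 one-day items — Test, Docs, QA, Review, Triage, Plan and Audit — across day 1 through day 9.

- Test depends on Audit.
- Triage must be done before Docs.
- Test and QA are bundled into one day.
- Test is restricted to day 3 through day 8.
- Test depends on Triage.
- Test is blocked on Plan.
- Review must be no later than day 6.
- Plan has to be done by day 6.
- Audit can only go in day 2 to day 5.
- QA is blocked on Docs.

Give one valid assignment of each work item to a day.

Docs in day 2, Plan in day 1, Test in day 3, QA in day 3, Audit in day 2, Review in day 1, Triage in day 1

Checking: Triage(day 1) before Docs(day 2); Audit(day 2) before Test(day 3); Triage(day 1) before Test(day 3); Plan(day 1) before Test(day 3); Docs(day 2) before QA(day 3); Test = QA = day 3; Review=day 1 in [day 1,day 6]; Audit=day 2 in [day 2,day 5]; Test=day 3 in [day 3,day 8]; Plan=day 1 in [day 1,day 6].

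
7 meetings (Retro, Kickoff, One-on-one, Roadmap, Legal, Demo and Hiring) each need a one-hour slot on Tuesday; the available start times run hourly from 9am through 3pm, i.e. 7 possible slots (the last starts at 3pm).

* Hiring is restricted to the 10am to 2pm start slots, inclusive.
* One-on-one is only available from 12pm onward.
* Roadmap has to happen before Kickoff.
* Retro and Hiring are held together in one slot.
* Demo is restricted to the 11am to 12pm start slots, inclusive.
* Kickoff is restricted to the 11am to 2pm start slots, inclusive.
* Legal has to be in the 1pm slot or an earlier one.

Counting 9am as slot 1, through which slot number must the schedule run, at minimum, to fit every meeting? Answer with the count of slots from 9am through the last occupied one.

The precedence chain requires at least 2 distinct slots.
One-on-one can't be placed before 12pm — that is slot 4 counting from 9am — so the schedule must run through at least 4 slots.
4 works (last occupied slot: 12pm): for example Retro=10am; Kickoff=11am; Roadmap=9am; One-on-one=12pm; Demo=11am; Hiring=10am; Legal=9am.

4 slots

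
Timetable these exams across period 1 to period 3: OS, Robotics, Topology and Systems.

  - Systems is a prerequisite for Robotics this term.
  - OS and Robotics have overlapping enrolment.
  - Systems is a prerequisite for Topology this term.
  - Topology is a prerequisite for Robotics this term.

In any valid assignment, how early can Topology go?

period 2

Precedence pushes Topology to at least period 2; downstream work caps Topology at period 2.
Topology at period 2 is achievable: Systems in period 1, Robotics in period 3, Topology in period 2, OS in period 1.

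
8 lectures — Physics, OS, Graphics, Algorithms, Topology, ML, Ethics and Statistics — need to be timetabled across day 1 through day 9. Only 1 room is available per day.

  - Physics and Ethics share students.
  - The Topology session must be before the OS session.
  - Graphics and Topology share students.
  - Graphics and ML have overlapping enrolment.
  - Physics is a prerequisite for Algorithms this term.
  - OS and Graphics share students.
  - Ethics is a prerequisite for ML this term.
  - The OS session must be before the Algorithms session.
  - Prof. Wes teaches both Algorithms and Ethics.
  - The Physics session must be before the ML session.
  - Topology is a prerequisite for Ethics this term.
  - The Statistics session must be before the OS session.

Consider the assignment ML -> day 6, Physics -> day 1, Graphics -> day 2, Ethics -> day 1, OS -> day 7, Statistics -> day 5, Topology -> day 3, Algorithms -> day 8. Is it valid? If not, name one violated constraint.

Physics is a prerequisite for Algorithms this term — holds.
OS and Graphics share students — holds.
Topology is a prerequisite for Ethics this term — violated.
The Physics session must be before the ML session — holds.
The Topology session must be before the OS session — holds.
Graphics and ML have overlapping enrolment — holds.
Physics and Ethics share students — violated.
Only 1 room is available per day — violated.
The OS session must be before the Algorithms session — holds.
Prof. Wes teaches both Algorithms and Ethics — holds.
The Statistics session must be before the OS session — holds.
Graphics and Topology share students — holds.
Ethics is a prerequisite for ML this term — holds.

No. Physics and Ethics share students is not satisfied.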